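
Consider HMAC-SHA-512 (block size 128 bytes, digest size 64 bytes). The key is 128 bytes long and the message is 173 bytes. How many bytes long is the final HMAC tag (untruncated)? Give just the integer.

64

The tag is one SHA-512 digest: 64 bytes.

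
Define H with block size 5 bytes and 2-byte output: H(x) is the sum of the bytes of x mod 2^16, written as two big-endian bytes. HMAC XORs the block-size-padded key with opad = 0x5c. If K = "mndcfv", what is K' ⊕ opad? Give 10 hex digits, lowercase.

5e225c5c5c

Key "mndcfv" = 6d 6e 64 63 66 76 is 6 bytes > B = 5, so hash it first: H(key) = 02 7e, then zero-pad to 5 bytes: K' = 02 7e 00 00 00.
XOR each byte with 0x5c: 02⊕5c=5e, 7e⊕5c=22, 00⊕5c=5c, 00⊕5c=5c, 00⊕5c=5c.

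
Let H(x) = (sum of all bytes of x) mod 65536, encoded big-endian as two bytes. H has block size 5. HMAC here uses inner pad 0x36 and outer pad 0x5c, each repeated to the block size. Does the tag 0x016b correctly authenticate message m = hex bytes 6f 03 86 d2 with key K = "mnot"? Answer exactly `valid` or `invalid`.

valid

Key "mnot" = 6d 6e 6f 74 is 4 bytes ≤ B = 5; zero-pad to 5 bytes: K' = 6d 6e 6f 74 00.
K' ⊕ ipad = 5b 58 59 42 36; K' ⊕ opad = 31 32 33 28 5c.
Inner hash: sum = 91+88+89+66+54+111+3+134+210 = 846 → 03 4e.
Outer hash (recomputed tag): sum = 49+50+51+40+92+3+78 = 363 → 01 6b.
Recomputed tag = 016b; claimed = 016b → match.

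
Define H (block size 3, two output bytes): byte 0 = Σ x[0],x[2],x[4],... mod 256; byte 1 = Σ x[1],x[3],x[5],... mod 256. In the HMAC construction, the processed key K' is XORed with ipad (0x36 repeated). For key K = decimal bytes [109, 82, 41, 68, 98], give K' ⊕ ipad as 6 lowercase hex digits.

cea036

Key decimal bytes [109, 82, 41, 68, 98] = 6d 52 29 44 62 is 5 bytes > B = 3, so hash it first: H(key) = f8 96, then zero-pad to 3 bytes: K' = f8 96 00.
XOR each byte with 0x36: f8⊕36=ce, 96⊕36=a0, 00⊕36=36.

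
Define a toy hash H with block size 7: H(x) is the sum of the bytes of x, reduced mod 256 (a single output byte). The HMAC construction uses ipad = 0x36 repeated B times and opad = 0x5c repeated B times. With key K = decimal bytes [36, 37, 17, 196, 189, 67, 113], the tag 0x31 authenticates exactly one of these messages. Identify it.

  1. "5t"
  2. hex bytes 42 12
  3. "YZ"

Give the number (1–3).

Key decimal bytes [36, 37, 17, 196, 189, 67, 113] = 24 25 11 c4 bd 43 71 is exactly B = 7 bytes: K' = 24 25 11 c4 bd 43 71.
K' ⊕ ipad = 12 13 27 f2 8b 75 47; K' ⊕ opad = 78 79 4d 98 e1 1f 2d.
m1: inner = H(12 13 27 f2 8b 75 47 35 74) = 2e; tag = H(78 79 4d 98 e1 1f 2d 2e) = 31 ← matches
m2: inner = H(12 13 27 f2 8b 75 47 42 12) = d9; tag = H(78 79 4d 98 e1 1f 2d d9) = dc
m3: inner = H(12 13 27 f2 8b 75 47 59 5a) = 38; tag = H(78 79 4d 98 e1 1f 2d 38) = 3b

1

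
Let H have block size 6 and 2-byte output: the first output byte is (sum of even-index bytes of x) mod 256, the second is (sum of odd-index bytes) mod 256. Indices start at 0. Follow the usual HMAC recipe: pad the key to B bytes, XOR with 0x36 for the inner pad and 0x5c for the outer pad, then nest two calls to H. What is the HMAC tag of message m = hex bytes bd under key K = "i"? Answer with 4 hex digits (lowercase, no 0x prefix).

75b6

Key "i" = 69 is 1 byte ≤ B = 6; zero-pad to 6 bytes: K' = 69 00 00 00 00 00.
K' ⊕ ipad = 5f 36 36 36 36 36.  K' ⊕ opad = 35 5c 5c 5c 5c 5c.
Inner input = (K'⊕ipad) ∥ m = 5f 36 36 36 36 36 ∥ bd.
Inner hash: even-index sum = 392 mod 256 = 136; odd-index sum = 162 mod 256 = 162 → 88 a2.
Outer input = (K'⊕opad) ∥ inner = 35 5c 5c 5c 5c 5c ∥ 88 a2.
Outer hash (tag): even-index sum = 373 mod 256 = 117; odd-index sum = 438 mod 256 = 182 → 75 b6.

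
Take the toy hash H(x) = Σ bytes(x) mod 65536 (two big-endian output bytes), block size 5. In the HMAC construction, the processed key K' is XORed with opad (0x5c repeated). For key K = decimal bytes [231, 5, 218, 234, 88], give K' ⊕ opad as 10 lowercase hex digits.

Key decimal bytes [231, 5, 218, 234, 88] = e7 05 da ea 58 is exactly B = 5 bytes: K' = e7 05 da ea 58.
XOR each byte with 0x5c: e7⊕5c=bb, 05⊕5c=59, da⊕5c=86, ea⊕5c=b6, 58⊕5c=04.

bb5986b604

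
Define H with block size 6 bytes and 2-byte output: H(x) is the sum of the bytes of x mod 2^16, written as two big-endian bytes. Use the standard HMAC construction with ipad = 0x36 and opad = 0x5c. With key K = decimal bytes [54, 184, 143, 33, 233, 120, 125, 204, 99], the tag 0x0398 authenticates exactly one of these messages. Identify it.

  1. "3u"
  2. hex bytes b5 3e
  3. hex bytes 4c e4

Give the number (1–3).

3

Key decimal bytes [54, 184, 143, 33, 233, 120, 125, 204, 99] = 36 b8 8f 21 e9 78 7d cc 63 is 9 bytes > B = 6, so hash it first: H(key) = 04 ab, then zero-pad to 6 bytes: K' = 04 ab 00 00 00 00.
K' ⊕ ipad = 32 9d 36 36 36 36; K' ⊕ opad = 58 f7 5c 5c 5c 5c.
m1: inner = H(32 9d 36 36 36 36 33 75) = 02 4f; tag = H(58 f7 5c 5c 5c 5c 02 4f) = 0310
m2: inner = H(32 9d 36 36 36 36 b5 3e) = 02 9a; tag = H(58 f7 5c 5c 5c 5c 02 9a) = 035b
m3: inner = H(32 9d 36 36 36 36 4c e4) = 02 d7; tag = H(58 f7 5c 5c 5c 5c 02 d7) = 0398 ← matches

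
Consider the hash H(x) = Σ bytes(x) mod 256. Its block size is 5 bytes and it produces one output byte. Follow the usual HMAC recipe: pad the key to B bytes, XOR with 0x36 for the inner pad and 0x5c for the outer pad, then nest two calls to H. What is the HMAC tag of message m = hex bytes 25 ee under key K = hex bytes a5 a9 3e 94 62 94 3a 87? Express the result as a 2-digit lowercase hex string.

c7

Key hex bytes a5 a9 3e 94 62 94 3a 87 is 8 bytes > B = 5, so hash it first: H(key) = d7, then zero-pad to 5 bytes: K' = d7 00 00 00 00.
K' ⊕ ipad = e1 36 36 36 36.  K' ⊕ opad = 8b 5c 5c 5c 5c.
Inner input = (K'⊕ipad) ∥ m = e1 36 36 36 36 ∥ 25 ee.
Inner hash: sum = 225+54+54+54+54+37+238 = 716; mod 256 = 204 → cc.
Outer input = (K'⊕opad) ∥ inner = 8b 5c 5c 5c 5c ∥ cc.
Outer hash (tag): sum = 139+92+92+92+92+204 = 711; mod 256 = 199 → c7.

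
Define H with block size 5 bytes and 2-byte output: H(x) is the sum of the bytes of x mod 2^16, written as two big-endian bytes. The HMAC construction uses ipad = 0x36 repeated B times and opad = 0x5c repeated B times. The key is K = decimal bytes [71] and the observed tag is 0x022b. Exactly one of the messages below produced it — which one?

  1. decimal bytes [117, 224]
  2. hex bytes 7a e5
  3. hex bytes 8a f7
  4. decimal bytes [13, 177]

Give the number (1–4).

Key decimal bytes [71] = 47 is 1 byte ≤ B = 5; zero-pad to 5 bytes: K' = 47 00 00 00 00.
K' ⊕ ipad = 71 36 36 36 36; K' ⊕ opad = 1b 5c 5c 5c 5c.
m1: inner = H(71 36 36 36 36 75 e0) = 02 9e; tag = H(1b 5c 5c 5c 5c 02 9e) = 022b ← matches
m2: inner = H(71 36 36 36 36 7a e5) = 02 a8; tag = H(1b 5c 5c 5c 5c 02 a8) = 0235
m3: inner = H(71 36 36 36 36 8a f7) = 02 ca; tag = H(1b 5c 5c 5c 5c 02 ca) = 0257
m4: inner = H(71 36 36 36 36 0d b1) = 02 07; tag = H(1b 5c 5c 5c 5c 02 07) = 0194

1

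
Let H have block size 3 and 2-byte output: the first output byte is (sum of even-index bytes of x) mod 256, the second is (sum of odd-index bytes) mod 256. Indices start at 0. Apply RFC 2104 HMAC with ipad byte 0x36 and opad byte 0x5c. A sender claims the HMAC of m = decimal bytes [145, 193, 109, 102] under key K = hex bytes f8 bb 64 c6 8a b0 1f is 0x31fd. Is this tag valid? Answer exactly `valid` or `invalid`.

Key hex bytes f8 bb 64 c6 8a b0 1f is 7 bytes > B = 3, so hash it first: H(key) = 05 31, then zero-pad to 3 bytes: K' = 05 31 00.
K' ⊕ ipad = 33 07 36; K' ⊕ opad = 59 6d 5c.
Inner hash: even-index sum = 400 mod 256 = 144; odd-index sum = 261 mod 256 = 5 → 90 05.
Outer hash (recomputed tag): even-index sum = 186 mod 256 = 186; odd-index sum = 253 mod 256 = 253 → ba fd.
Recomputed tag = bafd; claimed = 31fd → mismatch.

invalid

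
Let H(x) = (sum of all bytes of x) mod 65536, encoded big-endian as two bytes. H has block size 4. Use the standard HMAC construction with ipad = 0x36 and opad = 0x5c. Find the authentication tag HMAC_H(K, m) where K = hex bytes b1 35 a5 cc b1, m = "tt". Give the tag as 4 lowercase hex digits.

Key hex bytes b1 35 a5 cc b1 is 5 bytes > B = 4, so hash it first: H(key) = 03 08, then zero-pad to 4 bytes: K' = 03 08 00 00.
K' ⊕ ipad = 35 3e 36 36.  K' ⊕ opad = 5f 54 5c 5c.
Inner input = (K'⊕ipad) ∥ m = 35 3e 36 36 ∥ 74 74.
Inner hash: sum = 53+62+54+54+116+116 = 455 → 01 c7.
Outer input = (K'⊕opad) ∥ inner = 5f 54 5c 5c ∥ 01 c7.
Outer hash (tag): sum = 95+84+92+92+1+199 = 563 → 02 33.

0233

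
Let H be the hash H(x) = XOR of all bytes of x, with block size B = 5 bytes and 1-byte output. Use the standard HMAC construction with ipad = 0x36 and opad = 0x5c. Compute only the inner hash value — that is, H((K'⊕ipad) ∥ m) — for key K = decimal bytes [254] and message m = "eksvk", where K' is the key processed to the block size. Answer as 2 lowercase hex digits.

a8

Key decimal bytes [254] = fe is 1 byte ≤ B = 5; zero-pad to 5 bytes: K' = fe 00 00 00 00.
K' ⊕ ipad = c8 36 36 36 36.
Inner input = c8 36 36 36 36 ∥ 65 6b 73 76 6b.
Inner hash: XOR c8⊕36⊕36⊕36⊕36⊕65⊕6b⊕73⊕76⊕6b = a8.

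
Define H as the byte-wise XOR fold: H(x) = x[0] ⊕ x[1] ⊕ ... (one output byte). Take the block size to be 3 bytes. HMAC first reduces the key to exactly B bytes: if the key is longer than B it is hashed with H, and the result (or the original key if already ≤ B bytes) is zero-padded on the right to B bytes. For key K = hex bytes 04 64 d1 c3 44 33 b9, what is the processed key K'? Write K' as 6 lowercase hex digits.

bc0000

|K| = 7 > B = 3, so first hash the key.
H(K): XOR 04⊕64⊕d1⊕c3⊕44⊕33⊕b9 = bc.
Zero-pad H(K) = bc to 3 bytes: K' = bc 00 00.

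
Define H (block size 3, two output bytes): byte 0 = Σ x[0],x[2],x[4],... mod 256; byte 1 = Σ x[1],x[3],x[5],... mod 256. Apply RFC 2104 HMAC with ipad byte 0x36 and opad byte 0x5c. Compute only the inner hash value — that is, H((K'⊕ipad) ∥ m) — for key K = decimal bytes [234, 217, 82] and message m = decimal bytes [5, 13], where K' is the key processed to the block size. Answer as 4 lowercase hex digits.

Key decimal bytes [234, 217, 82] = ea d9 52 is exactly B = 3 bytes: K' = ea d9 52.
K' ⊕ ipad = dc ef 64.
Inner input = dc ef 64 ∥ 05 0d.
Inner hash: even-index sum = 333 mod 256 = 77; odd-index sum = 244 mod 256 = 244 → 4d f4.

4df4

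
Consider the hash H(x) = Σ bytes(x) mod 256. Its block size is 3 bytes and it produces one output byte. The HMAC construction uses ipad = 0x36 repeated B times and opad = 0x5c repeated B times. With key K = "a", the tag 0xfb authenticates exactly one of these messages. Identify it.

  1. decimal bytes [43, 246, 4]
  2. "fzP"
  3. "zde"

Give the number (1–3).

3

Key "a" = 61 is 1 byte ≤ B = 3; zero-pad to 3 bytes: K' = 61 00 00.
K' ⊕ ipad = 57 36 36; K' ⊕ opad = 3d 5c 5c.
m1: inner = H(57 36 36 2b f6 04) = e8; tag = H(3d 5c 5c e8) = dd
m2: inner = H(57 36 36 66 7a 50) = f3; tag = H(3d 5c 5c f3) = e8
m3: inner = H(57 36 36 7a 64 65) = 06; tag = H(3d 5c 5c 06) = fb ← matches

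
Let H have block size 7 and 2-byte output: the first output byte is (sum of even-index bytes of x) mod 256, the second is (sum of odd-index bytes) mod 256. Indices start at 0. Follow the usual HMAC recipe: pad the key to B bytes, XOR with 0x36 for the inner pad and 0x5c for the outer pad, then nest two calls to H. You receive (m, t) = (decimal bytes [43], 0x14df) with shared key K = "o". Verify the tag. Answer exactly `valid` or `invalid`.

Key "o" = 6f is 1 byte ≤ B = 7; zero-pad to 7 bytes: K' = 6f 00 00 00 00 00 00.
K' ⊕ ipad = 59 36 36 36 36 36 36; K' ⊕ opad = 33 5c 5c 5c 5c 5c 5c.
Inner hash: even-index sum = 251 mod 256 = 251; odd-index sum = 205 mod 256 = 205 → fb cd.
Outer hash (recomputed tag): even-index sum = 532 mod 256 = 20; odd-index sum = 527 mod 256 = 15 → 14 0f.
Recomputed tag = 140f; claimed = 14df → mismatch.

invalid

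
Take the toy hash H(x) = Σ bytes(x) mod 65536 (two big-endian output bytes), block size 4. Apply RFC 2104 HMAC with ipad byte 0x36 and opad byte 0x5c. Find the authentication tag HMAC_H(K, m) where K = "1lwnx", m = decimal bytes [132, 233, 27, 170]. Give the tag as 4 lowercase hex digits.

Key "1lwnx" = 31 6c 77 6e 78 is 5 bytes > B = 4, so hash it first: H(key) = 01 fa, then zero-pad to 4 bytes: K' = 01 fa 00 00.
K' ⊕ ipad = 37 cc 36 36.  K' ⊕ opad = 5d a6 5c 5c.
Inner input = (K'⊕ipad) ∥ m = 37 cc 36 36 ∥ 84 e9 1b aa.
Inner hash: sum = 55+204+54+54+132+233+27+170 = 929 → 03 a1.
Outer input = (K'⊕opad) ∥ inner = 5d a6 5c 5c ∥ 03 a1.
Outer hash (tag): sum = 93+166+92+92+3+161 = 607 → 02 5f.

025f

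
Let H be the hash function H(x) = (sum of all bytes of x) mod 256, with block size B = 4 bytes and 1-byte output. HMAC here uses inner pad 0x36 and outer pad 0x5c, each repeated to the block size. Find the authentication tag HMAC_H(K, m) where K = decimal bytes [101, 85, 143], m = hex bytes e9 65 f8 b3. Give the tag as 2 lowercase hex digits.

Key decimal bytes [101, 85, 143] = 65 55 8f is 3 bytes ≤ B = 4; zero-pad to 4 bytes: K' = 65 55 8f 00.
K' ⊕ ipad = 53 63 b9 36.  K' ⊕ opad = 39 09 d3 5c.
Inner input = (K'⊕ipad) ∥ m = 53 63 b9 36 ∥ e9 65 f8 b3.
Inner hash: sum = 83+99+185+54+233+101+248+179 = 1182; mod 256 = 158 → 9e.
Outer input = (K'⊕opad) ∥ inner = 39 09 d3 5c ∥ 9e.
Outer hash (tag): sum = 57+9+211+92+158 = 527; mod 256 = 15 → 0f.

0f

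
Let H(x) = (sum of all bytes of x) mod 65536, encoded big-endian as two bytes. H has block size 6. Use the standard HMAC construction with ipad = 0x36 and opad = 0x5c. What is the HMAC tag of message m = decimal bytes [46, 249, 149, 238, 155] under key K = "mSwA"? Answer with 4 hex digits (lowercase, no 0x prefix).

Key "mSwA" = 6d 53 77 41 is 4 bytes ≤ B = 6; zero-pad to 6 bytes: K' = 6d 53 77 41 00 00.
K' ⊕ ipad = 5b 65 41 77 36 36.  K' ⊕ opad = 31 0f 2b 1d 5c 5c.
Inner input = (K'⊕ipad) ∥ m = 5b 65 41 77 36 36 ∥ 2e f9 95 ee 9b.
Inner hash: sum = 91+101+65+119+54+54+46+249+149+238+155 = 1321 → 05 29.
Outer input = (K'⊕opad) ∥ inner = 31 0f 2b 1d 5c 5c ∥ 05 29.
Outer hash (tag): sum = 49+15+43+29+92+92+5+41 = 366 → 01 6e.

016e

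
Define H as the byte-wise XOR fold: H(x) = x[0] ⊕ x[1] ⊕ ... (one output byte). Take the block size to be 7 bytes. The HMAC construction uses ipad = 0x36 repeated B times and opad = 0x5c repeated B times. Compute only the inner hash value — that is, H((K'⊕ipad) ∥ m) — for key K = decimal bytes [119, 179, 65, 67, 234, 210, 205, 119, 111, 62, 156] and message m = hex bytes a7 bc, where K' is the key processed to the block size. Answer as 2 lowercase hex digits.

a4

Key decimal bytes [119, 179, 65, 67, 234, 210, 205, 119, 111, 62, 156] = 77 b3 41 43 ea d2 cd 77 6f 3e 9c is 11 bytes > B = 7, so hash it first: H(key) = 89, then zero-pad to 7 bytes: K' = 89 00 00 00 00 00 00.
K' ⊕ ipad = bf 36 36 36 36 36 36.
Inner input = bf 36 36 36 36 36 36 ∥ a7 bc.
Inner hash: XOR bf⊕36⊕36⊕36⊕36⊕36⊕36⊕a7⊕bc = a4.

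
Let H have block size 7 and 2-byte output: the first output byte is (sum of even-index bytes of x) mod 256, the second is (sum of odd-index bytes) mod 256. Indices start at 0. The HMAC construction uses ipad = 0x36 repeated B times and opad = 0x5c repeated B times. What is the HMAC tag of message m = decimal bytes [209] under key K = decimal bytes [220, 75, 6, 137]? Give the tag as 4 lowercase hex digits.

d5ce

Key decimal bytes [220, 75, 6, 137] = dc 4b 06 89 is 4 bytes ≤ B = 7; zero-pad to 7 bytes: K' = dc 4b 06 89 00 00 00.
K' ⊕ ipad = ea 7d 30 bf 36 36 36.  K' ⊕ opad = 80 17 5a d5 5c 5c 5c.
Inner input = (K'⊕ipad) ∥ m = ea 7d 30 bf 36 36 36 ∥ d1.
Inner hash: even-index sum = 390 mod 256 = 134; odd-index sum = 579 mod 256 = 67 → 86 43.
Outer input = (K'⊕opad) ∥ inner = 80 17 5a d5 5c 5c 5c ∥ 86 43.
Outer hash (tag): even-index sum = 469 mod 256 = 213; odd-index sum = 462 mod 256 = 206 → d5 ce.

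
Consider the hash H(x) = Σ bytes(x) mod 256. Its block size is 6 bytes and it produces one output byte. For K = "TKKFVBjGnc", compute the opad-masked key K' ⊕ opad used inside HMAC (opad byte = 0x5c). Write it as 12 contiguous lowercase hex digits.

165c5c5c5c5c

Key "TKKFVBjGnc" = 54 4b 4b 46 56 42 6a 47 6e 63 is 10 bytes > B = 6, so hash it first: H(key) = 4a, then zero-pad to 6 bytes: K' = 4a 00 00 00 00 00.
XOR each byte with 0x5c: 4a⊕5c=16, 00⊕5c=5c, 00⊕5c=5c, 00⊕5c=5c, 00⊕5c=5c, 00⊕5c=5c.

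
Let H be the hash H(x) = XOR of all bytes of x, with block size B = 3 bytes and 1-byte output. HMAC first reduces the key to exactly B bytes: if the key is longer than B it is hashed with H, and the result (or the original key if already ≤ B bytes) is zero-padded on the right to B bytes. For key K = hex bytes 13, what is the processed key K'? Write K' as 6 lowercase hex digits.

Key hex bytes 13 is 1 byte ≤ B = 3; zero-pad to 3 bytes: K' = 13 00 00.

130000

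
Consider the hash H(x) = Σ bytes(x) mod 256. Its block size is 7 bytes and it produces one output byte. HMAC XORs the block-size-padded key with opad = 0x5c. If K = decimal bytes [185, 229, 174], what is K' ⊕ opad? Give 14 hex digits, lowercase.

e5b9f25c5c5c5c

Key decimal bytes [185, 229, 174] = b9 e5 ae is 3 bytes ≤ B = 7; zero-pad to 7 bytes: K' = b9 e5 ae 00 00 00 00.
XOR each byte with 0x5c: b9⊕5c=e5, e5⊕5c=b9, ae⊕5c=f2, 00⊕5c=5c, 00⊕5c=5c, 00⊕5c=5c, 00⊕5c=5c.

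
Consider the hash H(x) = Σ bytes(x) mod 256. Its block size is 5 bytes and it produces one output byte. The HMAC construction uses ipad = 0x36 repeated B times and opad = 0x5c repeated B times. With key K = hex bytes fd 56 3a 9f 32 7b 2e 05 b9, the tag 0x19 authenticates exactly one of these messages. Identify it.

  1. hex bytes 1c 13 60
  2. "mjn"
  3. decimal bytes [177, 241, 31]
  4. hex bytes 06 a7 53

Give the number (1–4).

2

Key hex bytes fd 56 3a 9f 32 7b 2e 05 b9 is 9 bytes > B = 5, so hash it first: H(key) = c5, then zero-pad to 5 bytes: K' = c5 00 00 00 00.
K' ⊕ ipad = f3 36 36 36 36; K' ⊕ opad = 99 5c 5c 5c 5c.
m1: inner = H(f3 36 36 36 36 1c 13 60) = 5a; tag = H(99 5c 5c 5c 5c 5a) = 63
m2: inner = H(f3 36 36 36 36 6d 6a 6e) = 10; tag = H(99 5c 5c 5c 5c 10) = 19 ← matches
m3: inner = H(f3 36 36 36 36 b1 f1 1f) = 8c; tag = H(99 5c 5c 5c 5c 8c) = 95
m4: inner = H(f3 36 36 36 36 06 a7 53) = cb; tag = H(99 5c 5c 5c 5c cb) = d4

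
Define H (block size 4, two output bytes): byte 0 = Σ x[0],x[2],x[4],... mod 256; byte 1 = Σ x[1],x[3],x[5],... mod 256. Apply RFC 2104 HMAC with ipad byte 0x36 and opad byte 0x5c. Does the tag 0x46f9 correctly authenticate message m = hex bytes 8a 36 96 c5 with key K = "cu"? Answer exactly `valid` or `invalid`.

Key "cu" = 63 75 is 2 bytes ≤ B = 4; zero-pad to 4 bytes: K' = 63 75 00 00.
K' ⊕ ipad = 55 43 36 36; K' ⊕ opad = 3f 29 5c 5c.
Inner hash: even-index sum = 427 mod 256 = 171; odd-index sum = 372 mod 256 = 116 → ab 74.
Outer hash (recomputed tag): even-index sum = 326 mod 256 = 70; odd-index sum = 249 mod 256 = 249 → 46 f9.
Recomputed tag = 46f9; claimed = 46f9 → match.

valid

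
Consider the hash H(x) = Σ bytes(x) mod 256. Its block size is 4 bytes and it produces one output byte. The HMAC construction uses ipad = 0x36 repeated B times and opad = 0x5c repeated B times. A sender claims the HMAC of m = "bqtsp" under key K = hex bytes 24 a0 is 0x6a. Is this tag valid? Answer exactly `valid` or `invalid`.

valid

Key hex bytes 24 a0 is 2 bytes ≤ B = 4; zero-pad to 4 bytes: K' = 24 a0 00 00.
K' ⊕ ipad = 12 96 36 36; K' ⊕ opad = 78 fc 5c 5c.
Inner hash: sum = 18+150+54+54+98+113+116+115+112 = 830; mod 256 = 62 → 3e.
Outer hash (recomputed tag): sum = 120+252+92+92+62 = 618; mod 256 = 106 → 6a.
Recomputed tag = 6a; claimed = 6a → match.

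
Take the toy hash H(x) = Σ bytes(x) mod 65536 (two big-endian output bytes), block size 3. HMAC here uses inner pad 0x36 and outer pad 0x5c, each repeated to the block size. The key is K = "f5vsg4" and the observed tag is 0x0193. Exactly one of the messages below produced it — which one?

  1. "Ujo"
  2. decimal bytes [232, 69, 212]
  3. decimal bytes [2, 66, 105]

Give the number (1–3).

2

Key "f5vsg4" = 66 35 76 73 67 34 is 6 bytes > B = 3, so hash it first: H(key) = 02 1f, then zero-pad to 3 bytes: K' = 02 1f 00.
K' ⊕ ipad = 34 29 36; K' ⊕ opad = 5e 43 5c.
m1: inner = H(34 29 36 55 6a 6f) = 01 c1; tag = H(5e 43 5c 01 c1) = 01bf
m2: inner = H(34 29 36 e8 45 d4) = 02 94; tag = H(5e 43 5c 02 94) = 0193 ← matches
m3: inner = H(34 29 36 02 42 69) = 01 40; tag = H(5e 43 5c 01 40) = 013e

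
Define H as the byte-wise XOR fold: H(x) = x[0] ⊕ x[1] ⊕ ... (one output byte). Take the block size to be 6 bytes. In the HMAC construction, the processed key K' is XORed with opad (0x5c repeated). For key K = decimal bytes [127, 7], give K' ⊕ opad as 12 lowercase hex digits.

235b5c5c5c5c

Key decimal bytes [127, 7] = 7f 07 is 2 bytes ≤ B = 6; zero-pad to 6 bytes: K' = 7f 07 00 00 00 00.
XOR each byte with 0x5c: 7f⊕5c=23, 07⊕5c=5b, 00⊕5c=5c, 00⊕5c=5c, 00⊕5c=5c, 00⊕5c=5c.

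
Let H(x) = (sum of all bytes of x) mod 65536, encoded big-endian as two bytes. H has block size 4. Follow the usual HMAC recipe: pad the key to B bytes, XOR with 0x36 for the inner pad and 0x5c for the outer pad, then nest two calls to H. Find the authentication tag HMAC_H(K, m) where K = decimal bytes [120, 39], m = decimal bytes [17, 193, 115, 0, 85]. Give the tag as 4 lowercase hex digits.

01be

Key decimal bytes [120, 39] = 78 27 is 2 bytes ≤ B = 4; zero-pad to 4 bytes: K' = 78 27 00 00.
K' ⊕ ipad = 4e 11 36 36.  K' ⊕ opad = 24 7b 5c 5c.
Inner input = (K'⊕ipad) ∥ m = 4e 11 36 36 ∥ 11 c1 73 00 55.
Inner hash: sum = 78+17+54+54+17+193+115+0+85 = 613 → 02 65.
Outer input = (K'⊕opad) ∥ inner = 24 7b 5c 5c ∥ 02 65.
Outer hash (tag): sum = 36+123+92+92+2+101 = 446 → 01 be.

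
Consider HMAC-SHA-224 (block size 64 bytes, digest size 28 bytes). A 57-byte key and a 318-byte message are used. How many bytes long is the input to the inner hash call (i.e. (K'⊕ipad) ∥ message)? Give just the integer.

382

Key is 57 ≤ 64 bytes, zero-padded: |K'| = 64.
Inner input = (K'⊕ipad) ∥ m → 64 + 318 = 382 bytes.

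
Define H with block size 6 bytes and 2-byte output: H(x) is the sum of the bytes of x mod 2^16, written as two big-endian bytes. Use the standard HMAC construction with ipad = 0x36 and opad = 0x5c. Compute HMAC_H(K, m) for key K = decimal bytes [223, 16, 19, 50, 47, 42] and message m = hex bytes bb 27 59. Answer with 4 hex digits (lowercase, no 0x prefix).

Key decimal bytes [223, 16, 19, 50, 47, 42] = df 10 13 32 2f 2a is exactly B = 6 bytes: K' = df 10 13 32 2f 2a.
K' ⊕ ipad = e9 26 25 04 19 1c.  K' ⊕ opad = 83 4c 4f 6e 73 76.
Inner input = (K'⊕ipad) ∥ m = e9 26 25 04 19 1c ∥ bb 27 59.
Inner hash: sum = 233+38+37+4+25+28+187+39+89 = 680 → 02 a8.
Outer input = (K'⊕opad) ∥ inner = 83 4c 4f 6e 73 76 ∥ 02 a8.
Outer hash (tag): sum = 131+76+79+110+115+118+2+168 = 799 → 03 1f.

031f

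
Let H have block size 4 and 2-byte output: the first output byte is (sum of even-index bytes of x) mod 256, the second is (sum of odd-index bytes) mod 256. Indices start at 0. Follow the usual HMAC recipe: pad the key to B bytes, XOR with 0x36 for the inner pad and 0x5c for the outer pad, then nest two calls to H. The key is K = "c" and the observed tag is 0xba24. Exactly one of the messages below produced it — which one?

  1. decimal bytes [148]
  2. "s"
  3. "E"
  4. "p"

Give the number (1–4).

1

Key "c" = 63 is 1 byte ≤ B = 4; zero-pad to 4 bytes: K' = 63 00 00 00.
K' ⊕ ipad = 55 36 36 36; K' ⊕ opad = 3f 5c 5c 5c.
m1: inner = H(55 36 36 36 94) = 1f 6c; tag = H(3f 5c 5c 5c 1f 6c) = ba24 ← matches
m2: inner = H(55 36 36 36 73) = fe 6c; tag = H(3f 5c 5c 5c fe 6c) = 9924
m3: inner = H(55 36 36 36 45) = d0 6c; tag = H(3f 5c 5c 5c d0 6c) = 6b24
m4: inner = H(55 36 36 36 70) = fb 6c; tag = H(3f 5c 5c 5c fb 6c) = 9624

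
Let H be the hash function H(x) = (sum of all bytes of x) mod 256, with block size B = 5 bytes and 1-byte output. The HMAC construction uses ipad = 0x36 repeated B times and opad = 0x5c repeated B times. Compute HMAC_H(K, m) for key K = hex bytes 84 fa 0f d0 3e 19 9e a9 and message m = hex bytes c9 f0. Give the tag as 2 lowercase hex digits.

Key hex bytes 84 fa 0f d0 3e 19 9e a9 is 8 bytes > B = 5, so hash it first: H(key) = fb, then zero-pad to 5 bytes: K' = fb 00 00 00 00.
K' ⊕ ipad = cd 36 36 36 36.  K' ⊕ opad = a7 5c 5c 5c 5c.
Inner input = (K'⊕ipad) ∥ m = cd 36 36 36 36 ∥ c9 f0.
Inner hash: sum = 205+54+54+54+54+201+240 = 862; mod 256 = 94 → 5e.
Outer input = (K'⊕opad) ∥ inner = a7 5c 5c 5c 5c ∥ 5e.
Outer hash (tag): sum = 167+92+92+92+92+94 = 629; mod 256 = 117 → 75.

75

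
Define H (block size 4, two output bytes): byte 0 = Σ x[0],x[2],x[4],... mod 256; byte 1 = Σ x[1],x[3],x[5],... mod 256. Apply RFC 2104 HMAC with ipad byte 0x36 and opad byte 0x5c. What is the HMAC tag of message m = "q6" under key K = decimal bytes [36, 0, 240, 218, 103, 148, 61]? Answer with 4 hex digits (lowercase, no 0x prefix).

7552

Key decimal bytes [36, 0, 240, 218, 103, 148, 61] = 24 00 f0 da 67 94 3d is 7 bytes > B = 4, so hash it first: H(key) = b8 6e, then zero-pad to 4 bytes: K' = b8 6e 00 00.
K' ⊕ ipad = 8e 58 36 36.  K' ⊕ opad = e4 32 5c 5c.
Inner input = (K'⊕ipad) ∥ m = 8e 58 36 36 ∥ 71 36.
Inner hash: even-index sum = 309 mod 256 = 53; odd-index sum = 196 mod 256 = 196 → 35 c4.
Outer input = (K'⊕opad) ∥ inner = e4 32 5c 5c ∥ 35 c4.
Outer hash (tag): even-index sum = 373 mod 256 = 117; odd-index sum = 338 mod 256 = 82 → 75 52.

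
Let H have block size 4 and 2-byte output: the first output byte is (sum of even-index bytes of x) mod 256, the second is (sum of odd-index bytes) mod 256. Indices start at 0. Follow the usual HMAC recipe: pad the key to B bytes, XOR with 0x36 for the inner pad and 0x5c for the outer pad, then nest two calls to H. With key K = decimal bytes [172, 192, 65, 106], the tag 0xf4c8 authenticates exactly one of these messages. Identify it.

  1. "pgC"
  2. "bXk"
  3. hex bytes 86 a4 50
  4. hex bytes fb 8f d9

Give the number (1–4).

3

Key decimal bytes [172, 192, 65, 106] = ac c0 41 6a is exactly B = 4 bytes: K' = ac c0 41 6a.
K' ⊕ ipad = 9a f6 77 5c; K' ⊕ opad = f0 9c 1d 36.
m1: inner = H(9a f6 77 5c 70 67 43) = c4 b9; tag = H(f0 9c 1d 36 c4 b9) = d18b
m2: inner = H(9a f6 77 5c 62 58 6b) = de aa; tag = H(f0 9c 1d 36 de aa) = eb7c
m3: inner = H(9a f6 77 5c 86 a4 50) = e7 f6; tag = H(f0 9c 1d 36 e7 f6) = f4c8 ← matches
m4: inner = H(9a f6 77 5c fb 8f d9) = e5 e1; tag = H(f0 9c 1d 36 e5 e1) = f2b3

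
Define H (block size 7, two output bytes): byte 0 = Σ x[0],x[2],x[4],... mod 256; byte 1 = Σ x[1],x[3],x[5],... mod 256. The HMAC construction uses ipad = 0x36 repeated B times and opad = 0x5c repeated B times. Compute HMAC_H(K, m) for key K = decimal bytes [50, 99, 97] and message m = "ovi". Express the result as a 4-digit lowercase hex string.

fc34

Key decimal bytes [50, 99, 97] = 32 63 61 is 3 bytes ≤ B = 7; zero-pad to 7 bytes: K' = 32 63 61 00 00 00 00.
K' ⊕ ipad = 04 55 57 36 36 36 36.  K' ⊕ opad = 6e 3f 3d 5c 5c 5c 5c.
Inner input = (K'⊕ipad) ∥ m = 04 55 57 36 36 36 36 ∥ 6f 76 69.
Inner hash: even-index sum = 317 mod 256 = 61; odd-index sum = 409 mod 256 = 153 → 3d 99.
Outer input = (K'⊕opad) ∥ inner = 6e 3f 3d 5c 5c 5c 5c ∥ 3d 99.
Outer hash (tag): even-index sum = 508 mod 256 = 252; odd-index sum = 308 mod 256 = 52 → fc 34.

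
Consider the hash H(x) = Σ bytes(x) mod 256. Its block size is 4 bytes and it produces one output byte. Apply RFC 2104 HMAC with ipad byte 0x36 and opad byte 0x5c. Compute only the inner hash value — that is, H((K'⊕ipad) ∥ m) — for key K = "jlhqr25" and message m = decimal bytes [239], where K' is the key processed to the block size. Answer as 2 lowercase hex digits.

Key "jlhqr25" = 6a 6c 68 71 72 32 35 is 7 bytes > B = 4, so hash it first: H(key) = 88, then zero-pad to 4 bytes: K' = 88 00 00 00.
K' ⊕ ipad = be 36 36 36.
Inner input = be 36 36 36 ∥ ef.
Inner hash: sum = 190+54+54+54+239 = 591; mod 256 = 79 → 4f.

4f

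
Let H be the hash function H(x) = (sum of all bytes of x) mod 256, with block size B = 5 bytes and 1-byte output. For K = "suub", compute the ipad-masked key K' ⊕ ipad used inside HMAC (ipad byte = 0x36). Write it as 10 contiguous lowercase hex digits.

4543435436

Key "suub" = 73 75 75 62 is 4 bytes ≤ B = 5; zero-pad to 5 bytes: K' = 73 75 75 62 00.
XOR each byte with 0x36: 73⊕36=45, 75⊕36=43, 75⊕36=43, 62⊕36=54, 00⊕36=36.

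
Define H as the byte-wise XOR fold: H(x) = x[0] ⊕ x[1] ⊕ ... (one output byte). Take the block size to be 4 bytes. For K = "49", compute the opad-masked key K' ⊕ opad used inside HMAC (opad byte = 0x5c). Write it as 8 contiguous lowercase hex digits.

Key "49" = 34 39 is 2 bytes ≤ B = 4; zero-pad to 4 bytes: K' = 34 39 00 00.
XOR each byte with 0x5c: 34⊕5c=68, 39⊕5c=65, 00⊕5c=5c, 00⊕5c=5c.

68655c5c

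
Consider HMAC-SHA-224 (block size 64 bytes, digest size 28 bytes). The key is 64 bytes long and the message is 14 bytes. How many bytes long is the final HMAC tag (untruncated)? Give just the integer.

28

The tag is one SHA-224 digest: 28 bytes.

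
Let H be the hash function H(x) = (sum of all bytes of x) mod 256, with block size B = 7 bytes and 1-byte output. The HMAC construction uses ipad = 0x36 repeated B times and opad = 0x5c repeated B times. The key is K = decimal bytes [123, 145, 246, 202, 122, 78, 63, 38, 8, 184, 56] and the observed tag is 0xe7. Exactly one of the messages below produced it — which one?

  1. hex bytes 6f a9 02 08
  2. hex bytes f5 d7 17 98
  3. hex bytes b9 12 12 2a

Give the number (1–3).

Key decimal bytes [123, 145, 246, 202, 122, 78, 63, 38, 8, 184, 56] = 7b 91 f6 ca 7a 4e 3f 26 08 b8 38 is 11 bytes > B = 7, so hash it first: H(key) = f1, then zero-pad to 7 bytes: K' = f1 00 00 00 00 00 00.
K' ⊕ ipad = c7 36 36 36 36 36 36; K' ⊕ opad = ad 5c 5c 5c 5c 5c 5c.
m1: inner = H(c7 36 36 36 36 36 36 6f a9 02 08) = 2d; tag = H(ad 5c 5c 5c 5c 5c 5c 2d) = 02
m2: inner = H(c7 36 36 36 36 36 36 f5 d7 17 98) = 86; tag = H(ad 5c 5c 5c 5c 5c 5c 86) = 5b
m3: inner = H(c7 36 36 36 36 36 36 b9 12 12 2a) = 12; tag = H(ad 5c 5c 5c 5c 5c 5c 12) = e7 ← matches

3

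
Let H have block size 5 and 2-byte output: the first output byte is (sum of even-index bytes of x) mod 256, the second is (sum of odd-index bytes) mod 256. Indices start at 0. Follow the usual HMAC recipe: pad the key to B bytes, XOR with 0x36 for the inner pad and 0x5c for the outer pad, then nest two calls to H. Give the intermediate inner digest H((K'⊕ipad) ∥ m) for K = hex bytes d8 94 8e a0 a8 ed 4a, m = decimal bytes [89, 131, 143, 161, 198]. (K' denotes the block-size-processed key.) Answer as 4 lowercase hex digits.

Key hex bytes d8 94 8e a0 a8 ed 4a is 7 bytes > B = 5, so hash it first: H(key) = 58 21, then zero-pad to 5 bytes: K' = 58 21 00 00 00.
K' ⊕ ipad = 6e 17 36 36 36.
Inner input = 6e 17 36 36 36 ∥ 59 83 8f a1 c6.
Inner hash: even-index sum = 510 mod 256 = 254; odd-index sum = 507 mod 256 = 251 → fe fb.

fefb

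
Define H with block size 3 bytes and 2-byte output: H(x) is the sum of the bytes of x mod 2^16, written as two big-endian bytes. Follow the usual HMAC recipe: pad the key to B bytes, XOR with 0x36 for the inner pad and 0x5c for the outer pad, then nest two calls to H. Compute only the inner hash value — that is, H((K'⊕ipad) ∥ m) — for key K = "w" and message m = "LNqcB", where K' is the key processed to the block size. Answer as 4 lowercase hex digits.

Key "w" = 77 is 1 byte ≤ B = 3; zero-pad to 3 bytes: K' = 77 00 00.
K' ⊕ ipad = 41 36 36.
Inner input = 41 36 36 ∥ 4c 4e 71 63 42.
Inner hash: sum = 65+54+54+76+78+113+99+66 = 605 → 02 5d.

025d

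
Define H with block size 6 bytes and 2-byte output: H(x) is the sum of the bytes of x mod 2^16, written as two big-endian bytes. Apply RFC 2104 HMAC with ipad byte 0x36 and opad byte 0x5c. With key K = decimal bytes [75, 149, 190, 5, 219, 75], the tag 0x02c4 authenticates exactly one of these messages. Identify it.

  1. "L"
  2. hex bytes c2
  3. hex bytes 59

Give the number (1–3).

Key decimal bytes [75, 149, 190, 5, 219, 75] = 4b 95 be 05 db 4b is exactly B = 6 bytes: K' = 4b 95 be 05 db 4b.
K' ⊕ ipad = 7d a3 88 33 ed 7d; K' ⊕ opad = 17 c9 e2 59 87 17.
m1: inner = H(7d a3 88 33 ed 7d 4c) = 03 91; tag = H(17 c9 e2 59 87 17 03 91) = 034d
m2: inner = H(7d a3 88 33 ed 7d c2) = 04 07; tag = H(17 c9 e2 59 87 17 04 07) = 02c4 ← matches
m3: inner = H(7d a3 88 33 ed 7d 59) = 03 9e; tag = H(17 c9 e2 59 87 17 03 9e) = 035a

2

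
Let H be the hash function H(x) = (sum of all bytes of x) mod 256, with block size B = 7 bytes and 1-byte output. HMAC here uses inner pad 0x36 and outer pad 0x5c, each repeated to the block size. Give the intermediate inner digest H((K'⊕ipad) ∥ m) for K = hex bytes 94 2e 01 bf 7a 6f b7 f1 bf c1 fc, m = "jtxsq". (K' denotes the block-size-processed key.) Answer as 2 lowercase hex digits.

Key hex bytes 94 2e 01 bf 7a 6f b7 f1 bf c1 fc is 11 bytes > B = 7, so hash it first: H(key) = 8f, then zero-pad to 7 bytes: K' = 8f 00 00 00 00 00 00.
K' ⊕ ipad = b9 36 36 36 36 36 36.
Inner input = b9 36 36 36 36 36 36 ∥ 6a 74 78 73 71.
Inner hash: sum = 185+54+54+54+54+54+54+106+116+120+115+113 = 1079; mod 256 = 55 → 37.

37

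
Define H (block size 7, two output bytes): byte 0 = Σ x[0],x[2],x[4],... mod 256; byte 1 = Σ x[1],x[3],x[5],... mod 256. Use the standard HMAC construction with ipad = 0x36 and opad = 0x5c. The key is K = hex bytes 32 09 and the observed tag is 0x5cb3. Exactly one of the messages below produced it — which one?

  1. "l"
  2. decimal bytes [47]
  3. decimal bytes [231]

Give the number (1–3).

Key hex bytes 32 09 is 2 bytes ≤ B = 7; zero-pad to 7 bytes: K' = 32 09 00 00 00 00 00.
K' ⊕ ipad = 04 3f 36 36 36 36 36; K' ⊕ opad = 6e 55 5c 5c 5c 5c 5c.
m1: inner = H(04 3f 36 36 36 36 36 6c) = a6 17; tag = H(6e 55 5c 5c 5c 5c 5c a6 17) = 99b3
m2: inner = H(04 3f 36 36 36 36 36 2f) = a6 da; tag = H(6e 55 5c 5c 5c 5c 5c a6 da) = 5cb3 ← matches
m3: inner = H(04 3f 36 36 36 36 36 e7) = a6 92; tag = H(6e 55 5c 5c 5c 5c 5c a6 92) = 14b3

2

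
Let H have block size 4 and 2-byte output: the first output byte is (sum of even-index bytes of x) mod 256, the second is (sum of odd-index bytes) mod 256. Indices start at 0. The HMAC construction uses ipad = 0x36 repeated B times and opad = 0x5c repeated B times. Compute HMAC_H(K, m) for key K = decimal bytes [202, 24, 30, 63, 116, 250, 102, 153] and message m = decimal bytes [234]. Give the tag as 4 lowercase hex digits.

0e24

Key decimal bytes [202, 24, 30, 63, 116, 250, 102, 153] = ca 18 1e 3f 74 fa 66 99 is 8 bytes > B = 4, so hash it first: H(key) = c2 ea, then zero-pad to 4 bytes: K' = c2 ea 00 00.
K' ⊕ ipad = f4 dc 36 36.  K' ⊕ opad = 9e b6 5c 5c.
Inner input = (K'⊕ipad) ∥ m = f4 dc 36 36 ∥ ea.
Inner hash: even-index sum = 532 mod 256 = 20; odd-index sum = 274 mod 256 = 18 → 14 12.
Outer input = (K'⊕opad) ∥ inner = 9e b6 5c 5c ∥ 14 12.
Outer hash (tag): even-index sum = 270 mod 256 = 14; odd-index sum = 292 mod 256 = 36 → 0e 24.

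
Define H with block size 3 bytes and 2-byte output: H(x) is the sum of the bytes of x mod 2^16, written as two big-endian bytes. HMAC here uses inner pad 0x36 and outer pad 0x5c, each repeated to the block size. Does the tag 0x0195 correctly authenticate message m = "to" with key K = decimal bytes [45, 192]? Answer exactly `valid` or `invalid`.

valid

Key decimal bytes [45, 192] = 2d c0 is 2 bytes ≤ B = 3; zero-pad to 3 bytes: K' = 2d c0 00.
K' ⊕ ipad = 1b f6 36; K' ⊕ opad = 71 9c 5c.
Inner hash: sum = 27+246+54+116+111 = 554 → 02 2a.
Outer hash (recomputed tag): sum = 113+156+92+2+42 = 405 → 01 95.
Recomputed tag = 0195; claimed = 0195 → match.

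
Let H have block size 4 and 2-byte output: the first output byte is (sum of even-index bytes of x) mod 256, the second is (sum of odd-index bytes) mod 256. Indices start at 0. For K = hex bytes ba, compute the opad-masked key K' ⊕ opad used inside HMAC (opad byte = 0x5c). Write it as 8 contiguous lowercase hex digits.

e65c5c5c

Key hex bytes ba is 1 byte ≤ B = 4; zero-pad to 4 bytes: K' = ba 00 00 00.
XOR each byte with 0x5c: ba⊕5c=e6, 00⊕5c=5c, 00⊕5c=5c, 00⊕5c=5c.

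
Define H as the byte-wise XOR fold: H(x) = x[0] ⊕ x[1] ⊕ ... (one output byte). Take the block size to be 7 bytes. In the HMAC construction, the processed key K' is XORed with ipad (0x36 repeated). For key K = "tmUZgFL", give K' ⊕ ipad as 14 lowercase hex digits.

425b636c51707a

Key "tmUZgFL" = 74 6d 55 5a 67 46 4c is exactly B = 7 bytes: K' = 74 6d 55 5a 67 46 4c.
XOR each byte with 0x36: 74⊕36=42, 6d⊕36=5b, 55⊕36=63, 5a⊕36=6c, 67⊕36=51, 46⊕36=70, 4c⊕36=7a.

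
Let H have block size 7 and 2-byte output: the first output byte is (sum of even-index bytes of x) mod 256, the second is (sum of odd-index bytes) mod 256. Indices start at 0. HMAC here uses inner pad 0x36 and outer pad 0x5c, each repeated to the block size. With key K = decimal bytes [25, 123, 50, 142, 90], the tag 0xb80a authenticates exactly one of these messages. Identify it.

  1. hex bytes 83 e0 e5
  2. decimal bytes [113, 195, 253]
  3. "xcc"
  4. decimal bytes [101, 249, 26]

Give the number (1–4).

Key decimal bytes [25, 123, 50, 142, 90] = 19 7b 32 8e 5a is 5 bytes ≤ B = 7; zero-pad to 7 bytes: K' = 19 7b 32 8e 5a 00 00.
K' ⊕ ipad = 2f 4d 04 b8 6c 36 36; K' ⊕ opad = 45 27 6e d2 06 5c 5c.
m1: inner = H(2f 4d 04 b8 6c 36 36 83 e0 e5) = b5 a3; tag = H(45 27 6e d2 06 5c 5c b5 a3) = b80a ← matches
m2: inner = H(2f 4d 04 b8 6c 36 36 71 c3 fd) = 98 a9; tag = H(45 27 6e d2 06 5c 5c 98 a9) = beed
m3: inner = H(2f 4d 04 b8 6c 36 36 78 63 63) = 38 16; tag = H(45 27 6e d2 06 5c 5c 38 16) = 2b8d
m4: inner = H(2f 4d 04 b8 6c 36 36 65 f9 1a) = ce ba; tag = H(45 27 6e d2 06 5c 5c ce ba) = cf23

1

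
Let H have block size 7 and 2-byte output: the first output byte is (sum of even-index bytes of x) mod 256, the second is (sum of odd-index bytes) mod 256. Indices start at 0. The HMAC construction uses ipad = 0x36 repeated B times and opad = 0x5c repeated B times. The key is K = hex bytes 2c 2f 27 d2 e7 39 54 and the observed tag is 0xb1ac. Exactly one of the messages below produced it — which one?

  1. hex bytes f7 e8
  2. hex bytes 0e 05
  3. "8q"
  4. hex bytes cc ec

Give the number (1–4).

Key hex bytes 2c 2f 27 d2 e7 39 54 is exactly B = 7 bytes: K' = 2c 2f 27 d2 e7 39 54.
K' ⊕ ipad = 1a 19 11 e4 d1 0f 62; K' ⊕ opad = 70 73 7b 8e bb 65 08.
m1: inner = H(1a 19 11 e4 d1 0f 62 f7 e8) = 46 03; tag = H(70 73 7b 8e bb 65 08 46 03) = b1ac ← matches
m2: inner = H(1a 19 11 e4 d1 0f 62 0e 05) = 63 1a; tag = H(70 73 7b 8e bb 65 08 63 1a) = c8c9
m3: inner = H(1a 19 11 e4 d1 0f 62 38 71) = cf 44; tag = H(70 73 7b 8e bb 65 08 cf 44) = f235
m4: inner = H(1a 19 11 e4 d1 0f 62 cc ec) = 4a d8; tag = H(70 73 7b 8e bb 65 08 4a d8) = 86b0

1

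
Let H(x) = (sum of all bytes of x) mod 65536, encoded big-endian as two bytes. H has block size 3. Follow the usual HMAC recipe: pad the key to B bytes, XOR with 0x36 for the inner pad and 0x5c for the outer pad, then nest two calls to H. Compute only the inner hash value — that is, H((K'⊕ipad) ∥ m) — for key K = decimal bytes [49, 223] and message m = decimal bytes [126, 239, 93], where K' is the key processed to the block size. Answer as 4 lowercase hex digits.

02f0

Key decimal bytes [49, 223] = 31 df is 2 bytes ≤ B = 3; zero-pad to 3 bytes: K' = 31 df 00.
K' ⊕ ipad = 07 e9 36.
Inner input = 07 e9 36 ∥ 7e ef 5d.
Inner hash: sum = 7+233+54+126+239+93 = 752 → 02 f0.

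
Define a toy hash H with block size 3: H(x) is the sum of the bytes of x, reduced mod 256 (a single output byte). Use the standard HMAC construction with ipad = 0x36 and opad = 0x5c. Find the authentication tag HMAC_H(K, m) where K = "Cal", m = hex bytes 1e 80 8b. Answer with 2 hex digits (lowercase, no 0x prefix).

Key "Cal" = 43 61 6c is exactly B = 3 bytes: K' = 43 61 6c.
K' ⊕ ipad = 75 57 5a.  K' ⊕ opad = 1f 3d 30.
Inner input = (K'⊕ipad) ∥ m = 75 57 5a ∥ 1e 80 8b.
Inner hash: sum = 117+87+90+30+128+139 = 591; mod 256 = 79 → 4f.
Outer input = (K'⊕opad) ∥ inner = 1f 3d 30 ∥ 4f.
Outer hash (tag): sum = 31+61+48+79 = 219 → db.

db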